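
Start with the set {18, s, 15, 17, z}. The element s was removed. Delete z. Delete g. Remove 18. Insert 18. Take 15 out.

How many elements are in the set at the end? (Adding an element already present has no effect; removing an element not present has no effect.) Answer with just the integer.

Answer: 2

Derivation:
Tracking the set through each operation:
Start: {15, 17, 18, s, z}
Event 1 (remove s): removed. Set: {15, 17, 18, z}
Event 2 (remove z): removed. Set: {15, 17, 18}
Event 3 (remove g): not present, no change. Set: {15, 17, 18}
Event 4 (remove 18): removed. Set: {15, 17}
Event 5 (add 18): added. Set: {15, 17, 18}
Event 6 (remove 15): removed. Set: {17, 18}

Final set: {17, 18} (size 2)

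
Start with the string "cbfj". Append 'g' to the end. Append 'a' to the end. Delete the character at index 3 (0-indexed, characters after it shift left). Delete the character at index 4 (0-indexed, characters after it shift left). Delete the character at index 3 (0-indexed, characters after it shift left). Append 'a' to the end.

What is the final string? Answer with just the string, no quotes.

Answer: cbfa

Derivation:
Applying each edit step by step:
Start: "cbfj"
Op 1 (append 'g'): "cbfj" -> "cbfjg"
Op 2 (append 'a'): "cbfjg" -> "cbfjga"
Op 3 (delete idx 3 = 'j'): "cbfjga" -> "cbfga"
Op 4 (delete idx 4 = 'a'): "cbfga" -> "cbfg"
Op 5 (delete idx 3 = 'g'): "cbfg" -> "cbf"
Op 6 (append 'a'): "cbf" -> "cbfa"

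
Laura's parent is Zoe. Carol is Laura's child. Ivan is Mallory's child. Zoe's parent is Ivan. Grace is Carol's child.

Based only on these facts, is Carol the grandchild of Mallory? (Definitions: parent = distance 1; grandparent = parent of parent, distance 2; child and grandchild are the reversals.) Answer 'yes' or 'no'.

Answer: no

Derivation:
Reconstructing the parent chain from the given facts:
  Mallory -> Ivan -> Zoe -> Laura -> Carol -> Grace
(each arrow means 'parent of the next')
Positions in the chain (0 = top):
  position of Mallory: 0
  position of Ivan: 1
  position of Zoe: 2
  position of Laura: 3
  position of Carol: 4
  position of Grace: 5

Carol is at position 4, Mallory is at position 0; signed distance (j - i) = -4.
'grandchild' requires j - i = -2. Actual distance is -4, so the relation does NOT hold.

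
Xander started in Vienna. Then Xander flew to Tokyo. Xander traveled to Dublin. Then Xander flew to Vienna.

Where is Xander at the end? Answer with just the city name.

Tracking Xander's location:
Start: Xander is in Vienna.
After move 1: Vienna -> Tokyo. Xander is in Tokyo.
After move 2: Tokyo -> Dublin. Xander is in Dublin.
After move 3: Dublin -> Vienna. Xander is in Vienna.

Answer: Vienna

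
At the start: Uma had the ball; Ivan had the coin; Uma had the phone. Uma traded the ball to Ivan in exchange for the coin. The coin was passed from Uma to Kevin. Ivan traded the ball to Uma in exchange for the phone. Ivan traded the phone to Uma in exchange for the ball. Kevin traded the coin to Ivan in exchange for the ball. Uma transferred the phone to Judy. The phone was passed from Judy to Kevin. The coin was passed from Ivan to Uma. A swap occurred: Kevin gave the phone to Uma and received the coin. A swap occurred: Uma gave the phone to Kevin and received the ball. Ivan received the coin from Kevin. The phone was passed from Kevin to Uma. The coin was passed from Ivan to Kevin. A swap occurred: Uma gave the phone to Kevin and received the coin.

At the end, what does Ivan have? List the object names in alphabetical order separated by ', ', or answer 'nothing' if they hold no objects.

Answer: nothing

Derivation:
Tracking all object holders:
Start: ball:Uma, coin:Ivan, phone:Uma
Event 1 (swap ball<->coin: now ball:Ivan, coin:Uma). State: ball:Ivan, coin:Uma, phone:Uma
Event 2 (give coin: Uma -> Kevin). State: ball:Ivan, coin:Kevin, phone:Uma
Event 3 (swap ball<->phone: now ball:Uma, phone:Ivan). State: ball:Uma, coin:Kevin, phone:Ivan
Event 4 (swap phone<->ball: now phone:Uma, ball:Ivan). State: ball:Ivan, coin:Kevin, phone:Uma
Event 5 (swap coin<->ball: now coin:Ivan, ball:Kevin). State: ball:Kevin, coin:Ivan, phone:Uma
Event 6 (give phone: Uma -> Judy). State: ball:Kevin, coin:Ivan, phone:Judy
Event 7 (give phone: Judy -> Kevin). State: ball:Kevin, coin:Ivan, phone:Kevin
Event 8 (give coin: Ivan -> Uma). State: ball:Kevin, coin:Uma, phone:Kevin
Event 9 (swap phone<->coin: now phone:Uma, coin:Kevin). State: ball:Kevin, coin:Kevin, phone:Uma
Event 10 (swap phone<->ball: now phone:Kevin, ball:Uma). State: ball:Uma, coin:Kevin, phone:Kevin
Event 11 (give coin: Kevin -> Ivan). State: ball:Uma, coin:Ivan, phone:Kevin
Event 12 (give phone: Kevin -> Uma). State: ball:Uma, coin:Ivan, phone:Uma
Event 13 (give coin: Ivan -> Kevin). State: ball:Uma, coin:Kevin, phone:Uma
Event 14 (swap phone<->coin: now phone:Kevin, coin:Uma). State: ball:Uma, coin:Uma, phone:Kevin

Final state: ball:Uma, coin:Uma, phone:Kevin
Ivan holds: (nothing).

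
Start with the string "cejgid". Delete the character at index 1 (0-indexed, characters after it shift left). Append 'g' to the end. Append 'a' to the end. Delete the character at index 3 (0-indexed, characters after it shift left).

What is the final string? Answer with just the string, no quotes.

Applying each edit step by step:
Start: "cejgid"
Op 1 (delete idx 1 = 'e'): "cejgid" -> "cjgid"
Op 2 (append 'g'): "cjgid" -> "cjgidg"
Op 3 (append 'a'): "cjgidg" -> "cjgidga"
Op 4 (delete idx 3 = 'i'): "cjgidga" -> "cjgdga"

Answer: cjgdga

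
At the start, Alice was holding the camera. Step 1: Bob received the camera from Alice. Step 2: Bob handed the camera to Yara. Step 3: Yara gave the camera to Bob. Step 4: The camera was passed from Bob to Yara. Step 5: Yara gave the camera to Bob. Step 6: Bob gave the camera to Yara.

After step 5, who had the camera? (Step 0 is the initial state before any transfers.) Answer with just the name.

Tracking the camera holder through step 5:
After step 0 (start): Alice
After step 1: Bob
After step 2: Yara
After step 3: Bob
After step 4: Yara
After step 5: Bob

At step 5, the holder is Bob.

Answer: Bob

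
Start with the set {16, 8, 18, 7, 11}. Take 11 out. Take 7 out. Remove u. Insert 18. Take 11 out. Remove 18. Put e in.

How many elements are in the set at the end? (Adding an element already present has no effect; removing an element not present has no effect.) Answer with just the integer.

Answer: 3

Derivation:
Tracking the set through each operation:
Start: {11, 16, 18, 7, 8}
Event 1 (remove 11): removed. Set: {16, 18, 7, 8}
Event 2 (remove 7): removed. Set: {16, 18, 8}
Event 3 (remove u): not present, no change. Set: {16, 18, 8}
Event 4 (add 18): already present, no change. Set: {16, 18, 8}
Event 5 (remove 11): not present, no change. Set: {16, 18, 8}
Event 6 (remove 18): removed. Set: {16, 8}
Event 7 (add e): added. Set: {16, 8, e}

Final set: {16, 8, e} (size 3)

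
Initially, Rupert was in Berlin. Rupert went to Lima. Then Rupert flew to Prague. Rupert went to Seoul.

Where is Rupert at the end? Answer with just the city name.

Tracking Rupert's location:
Start: Rupert is in Berlin.
After move 1: Berlin -> Lima. Rupert is in Lima.
After move 2: Lima -> Prague. Rupert is in Prague.
After move 3: Prague -> Seoul. Rupert is in Seoul.

Answer: Seoul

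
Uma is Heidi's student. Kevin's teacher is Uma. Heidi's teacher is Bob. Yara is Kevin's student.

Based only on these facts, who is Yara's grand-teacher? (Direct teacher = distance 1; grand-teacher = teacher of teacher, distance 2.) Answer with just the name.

Answer: Uma

Derivation:
Reconstructing the teacher chain from the given facts:
  Bob -> Heidi -> Uma -> Kevin -> Yara
(each arrow means 'teacher of the next')
Positions in the chain (0 = top):
  position of Bob: 0
  position of Heidi: 1
  position of Uma: 2
  position of Kevin: 3
  position of Yara: 4

Yara is at position 4; the grand-teacher is 2 steps up the chain, i.e. position 2: Uma.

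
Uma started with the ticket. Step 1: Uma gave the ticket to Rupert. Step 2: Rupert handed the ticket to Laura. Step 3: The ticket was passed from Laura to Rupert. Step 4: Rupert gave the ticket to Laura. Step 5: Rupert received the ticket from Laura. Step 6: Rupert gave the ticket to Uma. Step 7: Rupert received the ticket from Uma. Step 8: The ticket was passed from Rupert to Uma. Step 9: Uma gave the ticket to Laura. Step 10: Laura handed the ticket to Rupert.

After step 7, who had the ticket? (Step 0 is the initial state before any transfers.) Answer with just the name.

Tracking the ticket holder through step 7:
After step 0 (start): Uma
After step 1: Rupert
After step 2: Laura
After step 3: Rupert
After step 4: Laura
After step 5: Rupert
After step 6: Uma
After step 7: Rupert

At step 7, the holder is Rupert.

Answer: Rupert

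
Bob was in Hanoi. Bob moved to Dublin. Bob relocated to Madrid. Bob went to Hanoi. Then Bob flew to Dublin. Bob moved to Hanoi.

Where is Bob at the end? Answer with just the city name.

Answer: Hanoi

Derivation:
Tracking Bob's location:
Start: Bob is in Hanoi.
After move 1: Hanoi -> Dublin. Bob is in Dublin.
After move 2: Dublin -> Madrid. Bob is in Madrid.
After move 3: Madrid -> Hanoi. Bob is in Hanoi.
After move 4: Hanoi -> Dublin. Bob is in Dublin.
After move 5: Dublin -> Hanoi. Bob is in Hanoi.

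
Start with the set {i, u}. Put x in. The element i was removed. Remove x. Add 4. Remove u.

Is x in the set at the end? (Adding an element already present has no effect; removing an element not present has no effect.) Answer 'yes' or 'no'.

Answer: no

Derivation:
Tracking the set through each operation:
Start: {i, u}
Event 1 (add x): added. Set: {i, u, x}
Event 2 (remove i): removed. Set: {u, x}
Event 3 (remove x): removed. Set: {u}
Event 4 (add 4): added. Set: {4, u}
Event 5 (remove u): removed. Set: {4}

Final set: {4} (size 1)
x is NOT in the final set.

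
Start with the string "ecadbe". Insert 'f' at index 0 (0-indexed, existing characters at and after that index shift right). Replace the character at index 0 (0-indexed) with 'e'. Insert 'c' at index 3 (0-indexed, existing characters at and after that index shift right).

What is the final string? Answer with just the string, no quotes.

Answer: eeccadbe

Derivation:
Applying each edit step by step:
Start: "ecadbe"
Op 1 (insert 'f' at idx 0): "ecadbe" -> "fecadbe"
Op 2 (replace idx 0: 'f' -> 'e'): "fecadbe" -> "eecadbe"
Op 3 (insert 'c' at idx 3): "eecadbe" -> "eeccadbe"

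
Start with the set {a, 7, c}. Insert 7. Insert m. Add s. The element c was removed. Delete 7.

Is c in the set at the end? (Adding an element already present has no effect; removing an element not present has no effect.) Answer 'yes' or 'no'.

Answer: no

Derivation:
Tracking the set through each operation:
Start: {7, a, c}
Event 1 (add 7): already present, no change. Set: {7, a, c}
Event 2 (add m): added. Set: {7, a, c, m}
Event 3 (add s): added. Set: {7, a, c, m, s}
Event 4 (remove c): removed. Set: {7, a, m, s}
Event 5 (remove 7): removed. Set: {a, m, s}

Final set: {a, m, s} (size 3)
c is NOT in the final set.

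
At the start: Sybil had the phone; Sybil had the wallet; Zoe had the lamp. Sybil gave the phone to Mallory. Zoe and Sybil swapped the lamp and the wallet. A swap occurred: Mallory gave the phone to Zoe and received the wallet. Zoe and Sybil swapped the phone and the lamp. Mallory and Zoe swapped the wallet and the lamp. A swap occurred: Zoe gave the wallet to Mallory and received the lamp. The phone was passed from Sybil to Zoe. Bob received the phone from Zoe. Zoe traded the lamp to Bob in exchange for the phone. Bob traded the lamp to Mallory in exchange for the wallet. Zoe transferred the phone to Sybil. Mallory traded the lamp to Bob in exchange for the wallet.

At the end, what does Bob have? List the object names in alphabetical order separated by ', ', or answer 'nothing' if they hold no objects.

Answer: lamp

Derivation:
Tracking all object holders:
Start: phone:Sybil, wallet:Sybil, lamp:Zoe
Event 1 (give phone: Sybil -> Mallory). State: phone:Mallory, wallet:Sybil, lamp:Zoe
Event 2 (swap lamp<->wallet: now lamp:Sybil, wallet:Zoe). State: phone:Mallory, wallet:Zoe, lamp:Sybil
Event 3 (swap phone<->wallet: now phone:Zoe, wallet:Mallory). State: phone:Zoe, wallet:Mallory, lamp:Sybil
Event 4 (swap phone<->lamp: now phone:Sybil, lamp:Zoe). State: phone:Sybil, wallet:Mallory, lamp:Zoe
Event 5 (swap wallet<->lamp: now wallet:Zoe, lamp:Mallory). State: phone:Sybil, wallet:Zoe, lamp:Mallory
Event 6 (swap wallet<->lamp: now wallet:Mallory, lamp:Zoe). State: phone:Sybil, wallet:Mallory, lamp:Zoe
Event 7 (give phone: Sybil -> Zoe). State: phone:Zoe, wallet:Mallory, lamp:Zoe
Event 8 (give phone: Zoe -> Bob). State: phone:Bob, wallet:Mallory, lamp:Zoe
Event 9 (swap lamp<->phone: now lamp:Bob, phone:Zoe). State: phone:Zoe, wallet:Mallory, lamp:Bob
Event 10 (swap lamp<->wallet: now lamp:Mallory, wallet:Bob). State: phone:Zoe, wallet:Bob, lamp:Mallory
Event 11 (give phone: Zoe -> Sybil). State: phone:Sybil, wallet:Bob, lamp:Mallory
Event 12 (swap lamp<->wallet: now lamp:Bob, wallet:Mallory). State: phone:Sybil, wallet:Mallory, lamp:Bob

Final state: phone:Sybil, wallet:Mallory, lamp:Bob
Bob holds: lamp.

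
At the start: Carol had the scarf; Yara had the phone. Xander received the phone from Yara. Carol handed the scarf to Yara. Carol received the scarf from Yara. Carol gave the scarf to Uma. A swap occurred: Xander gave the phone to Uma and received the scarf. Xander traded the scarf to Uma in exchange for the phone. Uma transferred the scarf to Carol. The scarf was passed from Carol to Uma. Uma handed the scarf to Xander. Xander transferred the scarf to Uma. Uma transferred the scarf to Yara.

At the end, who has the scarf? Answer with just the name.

Tracking all object holders:
Start: scarf:Carol, phone:Yara
Event 1 (give phone: Yara -> Xander). State: scarf:Carol, phone:Xander
Event 2 (give scarf: Carol -> Yara). State: scarf:Yara, phone:Xander
Event 3 (give scarf: Yara -> Carol). State: scarf:Carol, phone:Xander
Event 4 (give scarf: Carol -> Uma). State: scarf:Uma, phone:Xander
Event 5 (swap phone<->scarf: now phone:Uma, scarf:Xander). State: scarf:Xander, phone:Uma
Event 6 (swap scarf<->phone: now scarf:Uma, phone:Xander). State: scarf:Uma, phone:Xander
Event 7 (give scarf: Uma -> Carol). State: scarf:Carol, phone:Xander
Event 8 (give scarf: Carol -> Uma). State: scarf:Uma, phone:Xander
Event 9 (give scarf: Uma -> Xander). State: scarf:Xander, phone:Xander
Event 10 (give scarf: Xander -> Uma). State: scarf:Uma, phone:Xander
Event 11 (give scarf: Uma -> Yara). State: scarf:Yara, phone:Xander

Final state: scarf:Yara, phone:Xander
The scarf is held by Yara.

Answer: Yara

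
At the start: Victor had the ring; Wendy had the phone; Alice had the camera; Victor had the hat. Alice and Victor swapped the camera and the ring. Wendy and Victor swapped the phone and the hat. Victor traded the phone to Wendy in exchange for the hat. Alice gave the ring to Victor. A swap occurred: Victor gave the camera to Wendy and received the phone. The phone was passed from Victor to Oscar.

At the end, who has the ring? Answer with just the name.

Answer: Victor

Derivation:
Tracking all object holders:
Start: ring:Victor, phone:Wendy, camera:Alice, hat:Victor
Event 1 (swap camera<->ring: now camera:Victor, ring:Alice). State: ring:Alice, phone:Wendy, camera:Victor, hat:Victor
Event 2 (swap phone<->hat: now phone:Victor, hat:Wendy). State: ring:Alice, phone:Victor, camera:Victor, hat:Wendy
Event 3 (swap phone<->hat: now phone:Wendy, hat:Victor). State: ring:Alice, phone:Wendy, camera:Victor, hat:Victor
Event 4 (give ring: Alice -> Victor). State: ring:Victor, phone:Wendy, camera:Victor, hat:Victor
Event 5 (swap camera<->phone: now camera:Wendy, phone:Victor). State: ring:Victor, phone:Victor, camera:Wendy, hat:Victor
Event 6 (give phone: Victor -> Oscar). State: ring:Victor, phone:Oscar, camera:Wendy, hat:Victor

Final state: ring:Victor, phone:Oscar, camera:Wendy, hat:Victor
The ring is held by Victor.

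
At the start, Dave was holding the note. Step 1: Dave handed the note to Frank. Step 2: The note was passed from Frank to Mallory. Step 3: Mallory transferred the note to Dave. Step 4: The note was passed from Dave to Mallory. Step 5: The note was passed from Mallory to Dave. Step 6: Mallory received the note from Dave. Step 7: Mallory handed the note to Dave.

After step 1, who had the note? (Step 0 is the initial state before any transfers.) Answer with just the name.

Answer: Frank

Derivation:
Tracking the note holder through step 1:
After step 0 (start): Dave
After step 1: Frank

At step 1, the holder is Frank.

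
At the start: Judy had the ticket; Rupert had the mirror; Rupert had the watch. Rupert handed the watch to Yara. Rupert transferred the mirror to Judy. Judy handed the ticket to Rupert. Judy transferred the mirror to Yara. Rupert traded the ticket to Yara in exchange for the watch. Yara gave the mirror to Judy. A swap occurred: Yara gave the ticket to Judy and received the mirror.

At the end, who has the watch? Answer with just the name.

Tracking all object holders:
Start: ticket:Judy, mirror:Rupert, watch:Rupert
Event 1 (give watch: Rupert -> Yara). State: ticket:Judy, mirror:Rupert, watch:Yara
Event 2 (give mirror: Rupert -> Judy). State: ticket:Judy, mirror:Judy, watch:Yara
Event 3 (give ticket: Judy -> Rupert). State: ticket:Rupert, mirror:Judy, watch:Yara
Event 4 (give mirror: Judy -> Yara). State: ticket:Rupert, mirror:Yara, watch:Yara
Event 5 (swap ticket<->watch: now ticket:Yara, watch:Rupert). State: ticket:Yara, mirror:Yara, watch:Rupert
Event 6 (give mirror: Yara -> Judy). State: ticket:Yara, mirror:Judy, watch:Rupert
Event 7 (swap ticket<->mirror: now ticket:Judy, mirror:Yara). State: ticket:Judy, mirror:Yara, watch:Rupert

Final state: ticket:Judy, mirror:Yara, watch:Rupert
The watch is held by Rupert.

Answer: Rupert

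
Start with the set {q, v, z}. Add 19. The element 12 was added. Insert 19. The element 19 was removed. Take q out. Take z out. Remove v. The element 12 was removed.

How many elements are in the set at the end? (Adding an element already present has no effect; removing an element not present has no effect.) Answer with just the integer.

Answer: 0

Derivation:
Tracking the set through each operation:
Start: {q, v, z}
Event 1 (add 19): added. Set: {19, q, v, z}
Event 2 (add 12): added. Set: {12, 19, q, v, z}
Event 3 (add 19): already present, no change. Set: {12, 19, q, v, z}
Event 4 (remove 19): removed. Set: {12, q, v, z}
Event 5 (remove q): removed. Set: {12, v, z}
Event 6 (remove z): removed. Set: {12, v}
Event 7 (remove v): removed. Set: {12}
Event 8 (remove 12): removed. Set: {}

Final set: {} (size 0)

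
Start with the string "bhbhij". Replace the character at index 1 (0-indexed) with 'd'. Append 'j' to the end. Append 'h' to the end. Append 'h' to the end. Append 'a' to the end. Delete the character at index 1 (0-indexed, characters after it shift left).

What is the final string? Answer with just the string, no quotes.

Answer: bbhijjhha

Derivation:
Applying each edit step by step:
Start: "bhbhij"
Op 1 (replace idx 1: 'h' -> 'd'): "bhbhij" -> "bdbhij"
Op 2 (append 'j'): "bdbhij" -> "bdbhijj"
Op 3 (append 'h'): "bdbhijj" -> "bdbhijjh"
Op 4 (append 'h'): "bdbhijjh" -> "bdbhijjhh"
Op 5 (append 'a'): "bdbhijjhh" -> "bdbhijjhha"
Op 6 (delete idx 1 = 'd'): "bdbhijjhha" -> "bbhijjhha"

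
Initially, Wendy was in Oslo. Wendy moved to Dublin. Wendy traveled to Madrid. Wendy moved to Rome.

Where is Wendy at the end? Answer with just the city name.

Tracking Wendy's location:
Start: Wendy is in Oslo.
After move 1: Oslo -> Dublin. Wendy is in Dublin.
After move 2: Dublin -> Madrid. Wendy is in Madrid.
After move 3: Madrid -> Rome. Wendy is in Rome.

Answer: Rome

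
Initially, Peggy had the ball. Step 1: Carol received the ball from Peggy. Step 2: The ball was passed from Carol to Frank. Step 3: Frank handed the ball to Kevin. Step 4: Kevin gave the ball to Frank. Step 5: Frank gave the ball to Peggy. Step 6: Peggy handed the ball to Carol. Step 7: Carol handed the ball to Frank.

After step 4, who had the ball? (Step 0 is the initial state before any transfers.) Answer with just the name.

Tracking the ball holder through step 4:
After step 0 (start): Peggy
After step 1: Carol
After step 2: Frank
After step 3: Kevin
After step 4: Frank

At step 4, the holder is Frank.

Answer: Frank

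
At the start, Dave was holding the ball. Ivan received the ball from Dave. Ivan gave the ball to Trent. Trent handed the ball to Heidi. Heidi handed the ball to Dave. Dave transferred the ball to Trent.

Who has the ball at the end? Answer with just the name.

Tracking the ball through each event:
Start: Dave has the ball.
After event 1: Ivan has the ball.
After event 2: Trent has the ball.
After event 3: Heidi has the ball.
After event 4: Dave has the ball.
After event 5: Trent has the ball.

Answer: Trent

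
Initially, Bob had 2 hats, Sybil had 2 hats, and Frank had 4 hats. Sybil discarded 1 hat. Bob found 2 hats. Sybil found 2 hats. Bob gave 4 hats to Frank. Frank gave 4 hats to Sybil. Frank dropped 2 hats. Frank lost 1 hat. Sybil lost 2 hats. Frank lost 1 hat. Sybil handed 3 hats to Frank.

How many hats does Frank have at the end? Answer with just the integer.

Answer: 3

Derivation:
Tracking counts step by step:
Start: Bob=2, Sybil=2, Frank=4
Event 1 (Sybil -1): Sybil: 2 -> 1. State: Bob=2, Sybil=1, Frank=4
Event 2 (Bob +2): Bob: 2 -> 4. State: Bob=4, Sybil=1, Frank=4
Event 3 (Sybil +2): Sybil: 1 -> 3. State: Bob=4, Sybil=3, Frank=4
Event 4 (Bob -> Frank, 4): Bob: 4 -> 0, Frank: 4 -> 8. State: Bob=0, Sybil=3, Frank=8
Event 5 (Frank -> Sybil, 4): Frank: 8 -> 4, Sybil: 3 -> 7. State: Bob=0, Sybil=7, Frank=4
Event 6 (Frank -2): Frank: 4 -> 2. State: Bob=0, Sybil=7, Frank=2
Event 7 (Frank -1): Frank: 2 -> 1. State: Bob=0, Sybil=7, Frank=1
Event 8 (Sybil -2): Sybil: 7 -> 5. State: Bob=0, Sybil=5, Frank=1
Event 9 (Frank -1): Frank: 1 -> 0. State: Bob=0, Sybil=5, Frank=0
Event 10 (Sybil -> Frank, 3): Sybil: 5 -> 2, Frank: 0 -> 3. State: Bob=0, Sybil=2, Frank=3

Frank's final count: 3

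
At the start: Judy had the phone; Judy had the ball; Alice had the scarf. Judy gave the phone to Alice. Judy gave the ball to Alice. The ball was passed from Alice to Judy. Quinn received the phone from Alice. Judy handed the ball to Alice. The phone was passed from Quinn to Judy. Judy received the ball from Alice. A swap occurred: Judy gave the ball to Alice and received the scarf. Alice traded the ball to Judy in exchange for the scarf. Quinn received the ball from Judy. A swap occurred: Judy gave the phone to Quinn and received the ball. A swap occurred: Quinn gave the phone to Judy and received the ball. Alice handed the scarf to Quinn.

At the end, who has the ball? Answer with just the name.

Tracking all object holders:
Start: phone:Judy, ball:Judy, scarf:Alice
Event 1 (give phone: Judy -> Alice). State: phone:Alice, ball:Judy, scarf:Alice
Event 2 (give ball: Judy -> Alice). State: phone:Alice, ball:Alice, scarf:Alice
Event 3 (give ball: Alice -> Judy). State: phone:Alice, ball:Judy, scarf:Alice
Event 4 (give phone: Alice -> Quinn). State: phone:Quinn, ball:Judy, scarf:Alice
Event 5 (give ball: Judy -> Alice). State: phone:Quinn, ball:Alice, scarf:Alice
Event 6 (give phone: Quinn -> Judy). State: phone:Judy, ball:Alice, scarf:Alice
Event 7 (give ball: Alice -> Judy). State: phone:Judy, ball:Judy, scarf:Alice
Event 8 (swap ball<->scarf: now ball:Alice, scarf:Judy). State: phone:Judy, ball:Alice, scarf:Judy
Event 9 (swap ball<->scarf: now ball:Judy, scarf:Alice). State: phone:Judy, ball:Judy, scarf:Alice
Event 10 (give ball: Judy -> Quinn). State: phone:Judy, ball:Quinn, scarf:Alice
Event 11 (swap phone<->ball: now phone:Quinn, ball:Judy). State: phone:Quinn, ball:Judy, scarf:Alice
Event 12 (swap phone<->ball: now phone:Judy, ball:Quinn). State: phone:Judy, ball:Quinn, scarf:Alice
Event 13 (give scarf: Alice -> Quinn). State: phone:Judy, ball:Quinn, scarf:Quinn

Final state: phone:Judy, ball:Quinn, scarf:Quinn
The ball is held by Quinn.

Answer: Quinn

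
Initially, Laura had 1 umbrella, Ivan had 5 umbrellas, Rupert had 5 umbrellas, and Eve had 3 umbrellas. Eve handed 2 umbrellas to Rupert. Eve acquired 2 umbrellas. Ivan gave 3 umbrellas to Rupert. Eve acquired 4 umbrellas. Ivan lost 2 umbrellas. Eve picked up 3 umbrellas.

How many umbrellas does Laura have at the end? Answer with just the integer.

Tracking counts step by step:
Start: Laura=1, Ivan=5, Rupert=5, Eve=3
Event 1 (Eve -> Rupert, 2): Eve: 3 -> 1, Rupert: 5 -> 7. State: Laura=1, Ivan=5, Rupert=7, Eve=1
Event 2 (Eve +2): Eve: 1 -> 3. State: Laura=1, Ivan=5, Rupert=7, Eve=3
Event 3 (Ivan -> Rupert, 3): Ivan: 5 -> 2, Rupert: 7 -> 10. State: Laura=1, Ivan=2, Rupert=10, Eve=3
Event 4 (Eve +4): Eve: 3 -> 7. State: Laura=1, Ivan=2, Rupert=10, Eve=7
Event 5 (Ivan -2): Ivan: 2 -> 0. State: Laura=1, Ivan=0, Rupert=10, Eve=7
Event 6 (Eve +3): Eve: 7 -> 10. State: Laura=1, Ivan=0, Rupert=10, Eve=10

Laura's final count: 1

Answer: 1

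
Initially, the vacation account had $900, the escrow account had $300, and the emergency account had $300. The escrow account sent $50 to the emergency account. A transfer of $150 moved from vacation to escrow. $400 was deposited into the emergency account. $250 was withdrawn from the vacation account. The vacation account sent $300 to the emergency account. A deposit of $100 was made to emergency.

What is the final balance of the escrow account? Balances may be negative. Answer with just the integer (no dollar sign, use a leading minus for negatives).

Tracking account balances step by step:
Start: vacation=900, escrow=300, emergency=300
Event 1 (transfer 50 escrow -> emergency): escrow: 300 - 50 = 250, emergency: 300 + 50 = 350. Balances: vacation=900, escrow=250, emergency=350
Event 2 (transfer 150 vacation -> escrow): vacation: 900 - 150 = 750, escrow: 250 + 150 = 400. Balances: vacation=750, escrow=400, emergency=350
Event 3 (deposit 400 to emergency): emergency: 350 + 400 = 750. Balances: vacation=750, escrow=400, emergency=750
Event 4 (withdraw 250 from vacation): vacation: 750 - 250 = 500. Balances: vacation=500, escrow=400, emergency=750
Event 5 (transfer 300 vacation -> emergency): vacation: 500 - 300 = 200, emergency: 750 + 300 = 1050. Balances: vacation=200, escrow=400, emergency=1050
Event 6 (deposit 100 to emergency): emergency: 1050 + 100 = 1150. Balances: vacation=200, escrow=400, emergency=1150

Final balance of escrow: 400

Answer: 400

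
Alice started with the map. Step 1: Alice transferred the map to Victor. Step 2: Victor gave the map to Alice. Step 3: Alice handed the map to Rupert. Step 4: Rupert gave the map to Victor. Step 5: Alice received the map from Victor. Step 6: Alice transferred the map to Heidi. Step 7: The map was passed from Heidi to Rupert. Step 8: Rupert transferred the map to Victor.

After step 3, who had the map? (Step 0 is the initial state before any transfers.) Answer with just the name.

Tracking the map holder through step 3:
After step 0 (start): Alice
After step 1: Victor
After step 2: Alice
After step 3: Rupert

At step 3, the holder is Rupert.

Answer: Rupert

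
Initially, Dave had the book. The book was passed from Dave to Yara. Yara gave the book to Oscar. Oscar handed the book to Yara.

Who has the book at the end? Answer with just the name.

Answer: Yara

Derivation:
Tracking the book through each event:
Start: Dave has the book.
After event 1: Yara has the book.
After event 2: Oscar has the book.
After event 3: Yara has the book.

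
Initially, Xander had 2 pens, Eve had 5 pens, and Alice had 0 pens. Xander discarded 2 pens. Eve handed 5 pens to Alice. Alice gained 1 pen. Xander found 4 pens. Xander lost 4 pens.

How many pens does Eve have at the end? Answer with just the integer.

Answer: 0

Derivation:
Tracking counts step by step:
Start: Xander=2, Eve=5, Alice=0
Event 1 (Xander -2): Xander: 2 -> 0. State: Xander=0, Eve=5, Alice=0
Event 2 (Eve -> Alice, 5): Eve: 5 -> 0, Alice: 0 -> 5. State: Xander=0, Eve=0, Alice=5
Event 3 (Alice +1): Alice: 5 -> 6. State: Xander=0, Eve=0, Alice=6
Event 4 (Xander +4): Xander: 0 -> 4. State: Xander=4, Eve=0, Alice=6
Event 5 (Xander -4): Xander: 4 -> 0. State: Xander=0, Eve=0, Alice=6

Eve's final count: 0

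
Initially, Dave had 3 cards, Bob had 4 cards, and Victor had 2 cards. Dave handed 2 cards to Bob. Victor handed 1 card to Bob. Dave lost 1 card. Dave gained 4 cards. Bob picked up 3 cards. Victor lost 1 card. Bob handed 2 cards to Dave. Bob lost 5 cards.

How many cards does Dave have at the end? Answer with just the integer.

Tracking counts step by step:
Start: Dave=3, Bob=4, Victor=2
Event 1 (Dave -> Bob, 2): Dave: 3 -> 1, Bob: 4 -> 6. State: Dave=1, Bob=6, Victor=2
Event 2 (Victor -> Bob, 1): Victor: 2 -> 1, Bob: 6 -> 7. State: Dave=1, Bob=7, Victor=1
Event 3 (Dave -1): Dave: 1 -> 0. State: Dave=0, Bob=7, Victor=1
Event 4 (Dave +4): Dave: 0 -> 4. State: Dave=4, Bob=7, Victor=1
Event 5 (Bob +3): Bob: 7 -> 10. State: Dave=4, Bob=10, Victor=1
Event 6 (Victor -1): Victor: 1 -> 0. State: Dave=4, Bob=10, Victor=0
Event 7 (Bob -> Dave, 2): Bob: 10 -> 8, Dave: 4 -> 6. State: Dave=6, Bob=8, Victor=0
Event 8 (Bob -5): Bob: 8 -> 3. State: Dave=6, Bob=3, Victor=0

Dave's final count: 6

Answer: 6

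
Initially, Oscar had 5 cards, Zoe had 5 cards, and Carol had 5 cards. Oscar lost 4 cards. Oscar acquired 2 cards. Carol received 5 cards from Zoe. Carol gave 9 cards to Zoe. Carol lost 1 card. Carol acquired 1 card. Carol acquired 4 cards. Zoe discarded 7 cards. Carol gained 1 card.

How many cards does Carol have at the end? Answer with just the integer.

Answer: 6

Derivation:
Tracking counts step by step:
Start: Oscar=5, Zoe=5, Carol=5
Event 1 (Oscar -4): Oscar: 5 -> 1. State: Oscar=1, Zoe=5, Carol=5
Event 2 (Oscar +2): Oscar: 1 -> 3. State: Oscar=3, Zoe=5, Carol=5
Event 3 (Zoe -> Carol, 5): Zoe: 5 -> 0, Carol: 5 -> 10. State: Oscar=3, Zoe=0, Carol=10
Event 4 (Carol -> Zoe, 9): Carol: 10 -> 1, Zoe: 0 -> 9. State: Oscar=3, Zoe=9, Carol=1
Event 5 (Carol -1): Carol: 1 -> 0. State: Oscar=3, Zoe=9, Carol=0
Event 6 (Carol +1): Carol: 0 -> 1. State: Oscar=3, Zoe=9, Carol=1
Event 7 (Carol +4): Carol: 1 -> 5. State: Oscar=3, Zoe=9, Carol=5
Event 8 (Zoe -7): Zoe: 9 -> 2. State: Oscar=3, Zoe=2, Carol=5
Event 9 (Carol +1): Carol: 5 -> 6. State: Oscar=3, Zoe=2, Carol=6

Carol's final count: 6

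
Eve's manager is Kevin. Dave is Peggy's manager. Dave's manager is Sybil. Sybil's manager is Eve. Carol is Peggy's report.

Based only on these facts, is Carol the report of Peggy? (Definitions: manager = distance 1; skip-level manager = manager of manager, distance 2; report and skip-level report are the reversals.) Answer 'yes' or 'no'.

Answer: yes

Derivation:
Reconstructing the manager chain from the given facts:
  Kevin -> Eve -> Sybil -> Dave -> Peggy -> Carol
(each arrow means 'manager of the next')
Positions in the chain (0 = top):
  position of Kevin: 0
  position of Eve: 1
  position of Sybil: 2
  position of Dave: 3
  position of Peggy: 4
  position of Carol: 5

Carol is at position 5, Peggy is at position 4; signed distance (j - i) = -1.
'report' requires j - i = -1. Actual distance is -1, so the relation HOLDS.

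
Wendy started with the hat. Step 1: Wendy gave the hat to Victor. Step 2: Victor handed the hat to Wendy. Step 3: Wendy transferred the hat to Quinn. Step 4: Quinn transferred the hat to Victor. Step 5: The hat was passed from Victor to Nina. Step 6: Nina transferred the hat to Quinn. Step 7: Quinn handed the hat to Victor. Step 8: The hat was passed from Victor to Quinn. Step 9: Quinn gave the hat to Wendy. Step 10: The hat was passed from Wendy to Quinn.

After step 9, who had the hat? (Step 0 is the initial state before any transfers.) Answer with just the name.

Tracking the hat holder through step 9:
After step 0 (start): Wendy
After step 1: Victor
After step 2: Wendy
After step 3: Quinn
After step 4: Victor
After step 5: Nina
After step 6: Quinn
After step 7: Victor
After step 8: Quinn
After step 9: Wendy

At step 9, the holder is Wendy.

Answer: Wendy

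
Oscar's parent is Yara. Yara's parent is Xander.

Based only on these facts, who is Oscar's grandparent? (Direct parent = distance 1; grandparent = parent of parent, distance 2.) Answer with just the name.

Answer: Xander

Derivation:
Reconstructing the parent chain from the given facts:
  Xander -> Yara -> Oscar
(each arrow means 'parent of the next')
Positions in the chain (0 = top):
  position of Xander: 0
  position of Yara: 1
  position of Oscar: 2

Oscar is at position 2; the grandparent is 2 steps up the chain, i.e. position 0: Xander.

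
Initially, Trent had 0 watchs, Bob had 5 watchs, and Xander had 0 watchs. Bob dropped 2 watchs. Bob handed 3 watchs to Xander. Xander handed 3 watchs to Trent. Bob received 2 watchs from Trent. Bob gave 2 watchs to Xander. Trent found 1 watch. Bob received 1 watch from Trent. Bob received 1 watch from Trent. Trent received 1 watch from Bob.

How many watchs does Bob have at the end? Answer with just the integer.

Answer: 1

Derivation:
Tracking counts step by step:
Start: Trent=0, Bob=5, Xander=0
Event 1 (Bob -2): Bob: 5 -> 3. State: Trent=0, Bob=3, Xander=0
Event 2 (Bob -> Xander, 3): Bob: 3 -> 0, Xander: 0 -> 3. State: Trent=0, Bob=0, Xander=3
Event 3 (Xander -> Trent, 3): Xander: 3 -> 0, Trent: 0 -> 3. State: Trent=3, Bob=0, Xander=0
Event 4 (Trent -> Bob, 2): Trent: 3 -> 1, Bob: 0 -> 2. State: Trent=1, Bob=2, Xander=0
Event 5 (Bob -> Xander, 2): Bob: 2 -> 0, Xander: 0 -> 2. State: Trent=1, Bob=0, Xander=2
Event 6 (Trent +1): Trent: 1 -> 2. State: Trent=2, Bob=0, Xander=2
Event 7 (Trent -> Bob, 1): Trent: 2 -> 1, Bob: 0 -> 1. State: Trent=1, Bob=1, Xander=2
Event 8 (Trent -> Bob, 1): Trent: 1 -> 0, Bob: 1 -> 2. State: Trent=0, Bob=2, Xander=2
Event 9 (Bob -> Trent, 1): Bob: 2 -> 1, Trent: 0 -> 1. State: Trent=1, Bob=1, Xander=2

Bob's final count: 1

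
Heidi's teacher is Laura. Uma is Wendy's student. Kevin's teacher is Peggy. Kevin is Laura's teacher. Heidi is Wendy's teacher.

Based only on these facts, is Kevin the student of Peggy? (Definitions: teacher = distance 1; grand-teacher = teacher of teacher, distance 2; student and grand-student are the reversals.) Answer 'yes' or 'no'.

Reconstructing the teacher chain from the given facts:
  Peggy -> Kevin -> Laura -> Heidi -> Wendy -> Uma
(each arrow means 'teacher of the next')
Positions in the chain (0 = top):
  position of Peggy: 0
  position of Kevin: 1
  position of Laura: 2
  position of Heidi: 3
  position of Wendy: 4
  position of Uma: 5

Kevin is at position 1, Peggy is at position 0; signed distance (j - i) = -1.
'student' requires j - i = -1. Actual distance is -1, so the relation HOLDS.

Answer: yes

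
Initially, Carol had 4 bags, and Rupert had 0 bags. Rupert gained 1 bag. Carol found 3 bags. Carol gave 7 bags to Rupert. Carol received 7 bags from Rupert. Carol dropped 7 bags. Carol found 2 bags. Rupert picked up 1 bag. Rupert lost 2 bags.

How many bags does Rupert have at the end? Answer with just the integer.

Answer: 0

Derivation:
Tracking counts step by step:
Start: Carol=4, Rupert=0
Event 1 (Rupert +1): Rupert: 0 -> 1. State: Carol=4, Rupert=1
Event 2 (Carol +3): Carol: 4 -> 7. State: Carol=7, Rupert=1
Event 3 (Carol -> Rupert, 7): Carol: 7 -> 0, Rupert: 1 -> 8. State: Carol=0, Rupert=8
Event 4 (Rupert -> Carol, 7): Rupert: 8 -> 1, Carol: 0 -> 7. State: Carol=7, Rupert=1
Event 5 (Carol -7): Carol: 7 -> 0. State: Carol=0, Rupert=1
Event 6 (Carol +2): Carol: 0 -> 2. State: Carol=2, Rupert=1
Event 7 (Rupert +1): Rupert: 1 -> 2. State: Carol=2, Rupert=2
Event 8 (Rupert -2): Rupert: 2 -> 0. State: Carol=2, Rupert=0

Rupert's final count: 0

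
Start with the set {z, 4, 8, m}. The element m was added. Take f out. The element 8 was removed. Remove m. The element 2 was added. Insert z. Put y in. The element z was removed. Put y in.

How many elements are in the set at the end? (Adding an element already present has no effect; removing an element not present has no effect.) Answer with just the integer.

Answer: 3

Derivation:
Tracking the set through each operation:
Start: {4, 8, m, z}
Event 1 (add m): already present, no change. Set: {4, 8, m, z}
Event 2 (remove f): not present, no change. Set: {4, 8, m, z}
Event 3 (remove 8): removed. Set: {4, m, z}
Event 4 (remove m): removed. Set: {4, z}
Event 5 (add 2): added. Set: {2, 4, z}
Event 6 (add z): already present, no change. Set: {2, 4, z}
Event 7 (add y): added. Set: {2, 4, y, z}
Event 8 (remove z): removed. Set: {2, 4, y}
Event 9 (add y): already present, no change. Set: {2, 4, y}

Final set: {2, 4, y} (size 3)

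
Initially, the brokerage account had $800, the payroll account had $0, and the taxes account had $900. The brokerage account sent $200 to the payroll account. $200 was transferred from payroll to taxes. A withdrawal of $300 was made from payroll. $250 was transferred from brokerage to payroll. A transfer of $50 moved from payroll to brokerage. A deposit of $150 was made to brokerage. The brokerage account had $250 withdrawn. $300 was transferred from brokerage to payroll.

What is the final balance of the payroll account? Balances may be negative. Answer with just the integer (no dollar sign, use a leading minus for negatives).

Tracking account balances step by step:
Start: brokerage=800, payroll=0, taxes=900
Event 1 (transfer 200 brokerage -> payroll): brokerage: 800 - 200 = 600, payroll: 0 + 200 = 200. Balances: brokerage=600, payroll=200, taxes=900
Event 2 (transfer 200 payroll -> taxes): payroll: 200 - 200 = 0, taxes: 900 + 200 = 1100. Balances: brokerage=600, payroll=0, taxes=1100
Event 3 (withdraw 300 from payroll): payroll: 0 - 300 = -300. Balances: brokerage=600, payroll=-300, taxes=1100
Event 4 (transfer 250 brokerage -> payroll): brokerage: 600 - 250 = 350, payroll: -300 + 250 = -50. Balances: brokerage=350, payroll=-50, taxes=1100
Event 5 (transfer 50 payroll -> brokerage): payroll: -50 - 50 = -100, brokerage: 350 + 50 = 400. Balances: brokerage=400, payroll=-100, taxes=1100
Event 6 (deposit 150 to brokerage): brokerage: 400 + 150 = 550. Balances: brokerage=550, payroll=-100, taxes=1100
Event 7 (withdraw 250 from brokerage): brokerage: 550 - 250 = 300. Balances: brokerage=300, payroll=-100, taxes=1100
Event 8 (transfer 300 brokerage -> payroll): brokerage: 300 - 300 = 0, payroll: -100 + 300 = 200. Balances: brokerage=0, payroll=200, taxes=1100

Final balance of payroll: 200

Answer: 200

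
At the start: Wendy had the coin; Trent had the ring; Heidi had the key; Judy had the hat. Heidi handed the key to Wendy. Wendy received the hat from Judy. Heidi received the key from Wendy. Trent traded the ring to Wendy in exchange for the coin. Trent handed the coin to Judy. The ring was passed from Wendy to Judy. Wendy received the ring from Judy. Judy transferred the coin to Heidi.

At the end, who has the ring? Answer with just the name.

Tracking all object holders:
Start: coin:Wendy, ring:Trent, key:Heidi, hat:Judy
Event 1 (give key: Heidi -> Wendy). State: coin:Wendy, ring:Trent, key:Wendy, hat:Judy
Event 2 (give hat: Judy -> Wendy). State: coin:Wendy, ring:Trent, key:Wendy, hat:Wendy
Event 3 (give key: Wendy -> Heidi). State: coin:Wendy, ring:Trent, key:Heidi, hat:Wendy
Event 4 (swap ring<->coin: now ring:Wendy, coin:Trent). State: coin:Trent, ring:Wendy, key:Heidi, hat:Wendy
Event 5 (give coin: Trent -> Judy). State: coin:Judy, ring:Wendy, key:Heidi, hat:Wendy
Event 6 (give ring: Wendy -> Judy). State: coin:Judy, ring:Judy, key:Heidi, hat:Wendy
Event 7 (give ring: Judy -> Wendy). State: coin:Judy, ring:Wendy, key:Heidi, hat:Wendy
Event 8 (give coin: Judy -> Heidi). State: coin:Heidi, ring:Wendy, key:Heidi, hat:Wendy

Final state: coin:Heidi, ring:Wendy, key:Heidi, hat:Wendy
The ring is held by Wendy.

Answer: Wendy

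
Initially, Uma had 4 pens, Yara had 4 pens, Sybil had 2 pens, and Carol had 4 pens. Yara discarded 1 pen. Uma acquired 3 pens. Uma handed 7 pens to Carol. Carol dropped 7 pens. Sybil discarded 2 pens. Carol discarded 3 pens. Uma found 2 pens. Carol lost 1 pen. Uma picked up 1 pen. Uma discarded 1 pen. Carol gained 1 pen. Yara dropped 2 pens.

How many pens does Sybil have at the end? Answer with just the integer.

Answer: 0

Derivation:
Tracking counts step by step:
Start: Uma=4, Yara=4, Sybil=2, Carol=4
Event 1 (Yara -1): Yara: 4 -> 3. State: Uma=4, Yara=3, Sybil=2, Carol=4
Event 2 (Uma +3): Uma: 4 -> 7. State: Uma=7, Yara=3, Sybil=2, Carol=4
Event 3 (Uma -> Carol, 7): Uma: 7 -> 0, Carol: 4 -> 11. State: Uma=0, Yara=3, Sybil=2, Carol=11
Event 4 (Carol -7): Carol: 11 -> 4. State: Uma=0, Yara=3, Sybil=2, Carol=4
Event 5 (Sybil -2): Sybil: 2 -> 0. State: Uma=0, Yara=3, Sybil=0, Carol=4
Event 6 (Carol -3): Carol: 4 -> 1. State: Uma=0, Yara=3, Sybil=0, Carol=1
Event 7 (Uma +2): Uma: 0 -> 2. State: Uma=2, Yara=3, Sybil=0, Carol=1
Event 8 (Carol -1): Carol: 1 -> 0. State: Uma=2, Yara=3, Sybil=0, Carol=0
Event 9 (Uma +1): Uma: 2 -> 3. State: Uma=3, Yara=3, Sybil=0, Carol=0
Event 10 (Uma -1): Uma: 3 -> 2. State: Uma=2, Yara=3, Sybil=0, Carol=0
Event 11 (Carol +1): Carol: 0 -> 1. State: Uma=2, Yara=3, Sybil=0, Carol=1
Event 12 (Yara -2): Yara: 3 -> 1. State: Uma=2, Yara=1, Sybil=0, Carol=1

Sybil's final count: 0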